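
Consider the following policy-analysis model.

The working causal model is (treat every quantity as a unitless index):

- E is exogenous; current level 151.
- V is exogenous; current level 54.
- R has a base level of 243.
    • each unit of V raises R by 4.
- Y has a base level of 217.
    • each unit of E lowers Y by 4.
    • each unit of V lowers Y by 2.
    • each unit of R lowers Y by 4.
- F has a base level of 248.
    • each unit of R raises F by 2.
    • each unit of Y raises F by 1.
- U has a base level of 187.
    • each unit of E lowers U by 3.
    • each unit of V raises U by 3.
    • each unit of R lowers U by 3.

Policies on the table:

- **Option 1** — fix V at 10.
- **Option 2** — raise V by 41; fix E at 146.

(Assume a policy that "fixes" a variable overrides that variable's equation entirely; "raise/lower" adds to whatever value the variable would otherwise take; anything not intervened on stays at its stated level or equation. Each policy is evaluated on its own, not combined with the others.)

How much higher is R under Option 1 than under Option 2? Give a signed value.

Option 1 (V := 10):
  V = 10
  R = 243 + 4·10 = 283
Option 2 (V + 41, E := 146):
  V = 54 + 41 = 95
  R = 243 + 4·95 = 623
R: 283 − 623 = -340

-340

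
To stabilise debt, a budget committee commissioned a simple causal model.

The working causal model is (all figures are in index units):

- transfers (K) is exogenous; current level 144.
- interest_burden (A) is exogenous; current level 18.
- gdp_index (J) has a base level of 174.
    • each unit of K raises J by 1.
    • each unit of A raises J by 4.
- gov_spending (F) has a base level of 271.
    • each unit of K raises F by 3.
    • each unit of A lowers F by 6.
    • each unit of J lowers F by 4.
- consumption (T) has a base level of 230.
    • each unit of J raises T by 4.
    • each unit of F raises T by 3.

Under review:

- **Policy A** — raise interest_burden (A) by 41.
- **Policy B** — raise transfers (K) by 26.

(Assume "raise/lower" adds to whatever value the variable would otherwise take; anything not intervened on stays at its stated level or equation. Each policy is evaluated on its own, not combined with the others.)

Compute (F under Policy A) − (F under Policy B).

-876

Policy A (A + 41):
  K = 144
  A = 18 + 41 = 59
  J = 174 + 144 + 4·59 = 554
  F = 271 + 3·144 − 6·59 − 4·554 = -1867
Policy B (K + 26):
  K = 144 + 26 = 170
  A = 18
  J = 174 + 170 + 4·18 = 416
  F = 271 + 3·170 − 6·18 − 4·416 = -991
F: -1867 − (-991) = -876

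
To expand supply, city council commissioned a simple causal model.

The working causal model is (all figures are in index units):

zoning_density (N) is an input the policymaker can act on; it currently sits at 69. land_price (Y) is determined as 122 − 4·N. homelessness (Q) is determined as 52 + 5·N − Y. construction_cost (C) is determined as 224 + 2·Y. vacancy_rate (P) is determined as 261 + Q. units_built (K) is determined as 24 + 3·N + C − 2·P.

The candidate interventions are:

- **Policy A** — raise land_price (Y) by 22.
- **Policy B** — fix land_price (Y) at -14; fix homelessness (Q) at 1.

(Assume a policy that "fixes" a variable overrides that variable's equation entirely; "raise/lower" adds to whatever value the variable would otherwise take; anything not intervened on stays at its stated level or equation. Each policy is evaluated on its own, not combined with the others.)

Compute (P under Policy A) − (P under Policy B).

Policy A (Y + 22):
  N = 69
  Y = 122 − 4·69 (+22 from intervention) = -132
  Q = 52 + 5·69 − (-132) = 529
  P = 261 + 529 = 790
Policy B (Y := -14, Q := 1):
  N = 69
  Y = -14
  Q = 1
  P = 261 + 1 = 262
P: 790 − 262 = 528

528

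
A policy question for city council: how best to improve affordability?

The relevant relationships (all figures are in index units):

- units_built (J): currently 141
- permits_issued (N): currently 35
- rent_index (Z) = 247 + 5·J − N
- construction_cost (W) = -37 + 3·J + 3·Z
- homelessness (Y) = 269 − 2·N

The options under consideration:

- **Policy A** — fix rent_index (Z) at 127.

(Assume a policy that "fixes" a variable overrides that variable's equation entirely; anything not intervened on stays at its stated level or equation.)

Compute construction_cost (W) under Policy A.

767

Policy A (Z := 127):
  J = 141
  N = 35
  Z = 127
  W = -37 + 3·141 + 3·127 = 767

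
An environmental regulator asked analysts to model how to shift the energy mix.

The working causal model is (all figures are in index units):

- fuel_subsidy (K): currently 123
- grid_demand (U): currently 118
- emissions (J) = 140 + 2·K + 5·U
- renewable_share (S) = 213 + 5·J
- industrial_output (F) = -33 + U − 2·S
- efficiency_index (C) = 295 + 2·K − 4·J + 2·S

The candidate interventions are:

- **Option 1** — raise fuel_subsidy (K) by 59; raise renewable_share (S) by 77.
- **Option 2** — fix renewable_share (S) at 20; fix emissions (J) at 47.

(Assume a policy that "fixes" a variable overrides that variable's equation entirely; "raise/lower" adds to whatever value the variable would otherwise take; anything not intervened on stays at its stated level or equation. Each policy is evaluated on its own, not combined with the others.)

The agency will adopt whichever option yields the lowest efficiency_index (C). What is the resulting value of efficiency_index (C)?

Option 1 (K + 59, S + 77):
  K = 123 + 59 = 182
  U = 118
  J = 140 + 2·182 + 5·118 = 1094
  S = 213 + 5·1094 (+77 from intervention) = 5760
  C = 295 + 2·182 − 4·1094 + 2·5760 = 7803
Option 2 (S := 20, J := 47):
  K = 123
  U = 118
  J = 47
  S = 20
  C = 295 + 2·123 − 4·47 + 2·20 = 393
Comparing — Option 1: C=7803, Option 2: C=393. Lowest is 393 (Option 2).

393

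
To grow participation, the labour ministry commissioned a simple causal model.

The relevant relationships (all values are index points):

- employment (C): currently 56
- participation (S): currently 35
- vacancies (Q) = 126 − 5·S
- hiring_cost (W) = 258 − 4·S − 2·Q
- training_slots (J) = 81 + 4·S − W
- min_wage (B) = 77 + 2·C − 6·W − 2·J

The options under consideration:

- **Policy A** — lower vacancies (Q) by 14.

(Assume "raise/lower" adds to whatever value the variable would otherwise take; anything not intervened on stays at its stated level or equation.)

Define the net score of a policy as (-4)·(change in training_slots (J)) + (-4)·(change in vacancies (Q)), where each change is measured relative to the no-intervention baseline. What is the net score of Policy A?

Baseline:
  S = 35
  Q = 126 − 5·35 = -49
  W = 258 − 4·35 − 2·(-49) = 216
  J = 81 + 4·35 − 216 = 5
Policy A (Q − 14):
  S = 35
  Q = 126 − 5·35 (−14 from intervention) = -63
  W = 258 − 4·35 − 2·(-63) = 244
  J = 81 + 4·35 − 244 = -23
ΔJ = -23 − 5 = -28; ΔQ = -63 − (-49) = -14
Score = (-4)·(-28) + (-4)·(-14) = 168

168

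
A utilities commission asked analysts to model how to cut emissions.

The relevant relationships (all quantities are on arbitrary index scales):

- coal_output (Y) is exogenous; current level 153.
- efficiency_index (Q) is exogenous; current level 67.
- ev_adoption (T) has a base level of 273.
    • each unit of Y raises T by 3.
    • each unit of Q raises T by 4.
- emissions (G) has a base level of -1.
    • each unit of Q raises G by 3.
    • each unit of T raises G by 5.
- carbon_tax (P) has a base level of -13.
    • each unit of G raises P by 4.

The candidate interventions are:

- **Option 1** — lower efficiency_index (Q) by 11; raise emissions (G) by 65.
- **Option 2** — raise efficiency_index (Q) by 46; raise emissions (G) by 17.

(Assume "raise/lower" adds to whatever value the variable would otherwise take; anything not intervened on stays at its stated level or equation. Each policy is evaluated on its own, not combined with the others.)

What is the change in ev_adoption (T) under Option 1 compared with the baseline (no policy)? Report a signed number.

-44

Baseline:
  Y = 153
  Q = 67
  T = 273 + 3·153 + 4·67 = 1000
Option 1 (Q − 11, G + 65):
  Y = 153
  Q = 67 − 11 = 56
  T = 273 + 3·153 + 4·56 = 956
Change in T: 956 − 1000 = -44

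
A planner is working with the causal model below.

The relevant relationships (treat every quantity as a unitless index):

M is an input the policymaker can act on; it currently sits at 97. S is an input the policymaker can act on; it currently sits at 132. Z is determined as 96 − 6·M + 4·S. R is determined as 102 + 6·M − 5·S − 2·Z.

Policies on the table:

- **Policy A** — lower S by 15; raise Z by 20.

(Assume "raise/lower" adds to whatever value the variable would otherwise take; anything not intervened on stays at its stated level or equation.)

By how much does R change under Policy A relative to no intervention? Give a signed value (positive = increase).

Baseline:
  M = 97
  S = 132
  Z = 96 − 6·97 + 4·132 = 42
  R = 102 + 6·97 − 5·132 − 2·42 = -60
Policy A (S − 15, Z + 20):
  M = 97
  S = 132 − 15 = 117
  Z = 96 − 6·97 + 4·117 (+20 from intervention) = 2
  R = 102 + 6·97 − 5·117 − 2·2 = 95
Change in R: 95 − (-60) = 155

155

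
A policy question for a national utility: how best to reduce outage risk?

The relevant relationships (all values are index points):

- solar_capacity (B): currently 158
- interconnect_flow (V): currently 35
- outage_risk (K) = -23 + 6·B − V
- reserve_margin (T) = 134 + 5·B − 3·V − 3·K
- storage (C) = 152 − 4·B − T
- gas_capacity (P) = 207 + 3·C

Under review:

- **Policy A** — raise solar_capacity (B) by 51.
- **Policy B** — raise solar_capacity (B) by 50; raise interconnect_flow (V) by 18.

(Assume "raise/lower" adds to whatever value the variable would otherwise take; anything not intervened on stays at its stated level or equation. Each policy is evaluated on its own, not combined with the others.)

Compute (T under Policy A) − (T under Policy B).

Policy A (B + 51):
  B = 158 + 51 = 209
  V = 35
  K = -23 + 6·209 − 35 = 1196
  T = 134 + 5·209 − 3·35 − 3·1196 = -2514
Policy B (B + 50, V + 18):
  B = 158 + 50 = 208
  V = 35 + 18 = 53
  K = -23 + 6·208 − 53 = 1172
  T = 134 + 5·208 − 3·53 − 3·1172 = -2501
T: -2514 − (-2501) = -13

-13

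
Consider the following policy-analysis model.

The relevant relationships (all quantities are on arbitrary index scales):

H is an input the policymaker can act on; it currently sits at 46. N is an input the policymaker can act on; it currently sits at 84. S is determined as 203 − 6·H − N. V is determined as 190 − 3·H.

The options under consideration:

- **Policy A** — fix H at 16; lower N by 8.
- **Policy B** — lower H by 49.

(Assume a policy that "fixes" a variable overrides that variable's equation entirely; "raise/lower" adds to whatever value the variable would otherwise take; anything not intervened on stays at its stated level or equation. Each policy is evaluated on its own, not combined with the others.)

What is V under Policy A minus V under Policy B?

-57

Policy A (H := 16, N − 8):
  H = 16
  V = 190 − 3·16 = 142
Policy B (H − 49):
  H = 46 − 49 = -3
  V = 190 − 3·(-3) = 199
V: 142 − 199 = -57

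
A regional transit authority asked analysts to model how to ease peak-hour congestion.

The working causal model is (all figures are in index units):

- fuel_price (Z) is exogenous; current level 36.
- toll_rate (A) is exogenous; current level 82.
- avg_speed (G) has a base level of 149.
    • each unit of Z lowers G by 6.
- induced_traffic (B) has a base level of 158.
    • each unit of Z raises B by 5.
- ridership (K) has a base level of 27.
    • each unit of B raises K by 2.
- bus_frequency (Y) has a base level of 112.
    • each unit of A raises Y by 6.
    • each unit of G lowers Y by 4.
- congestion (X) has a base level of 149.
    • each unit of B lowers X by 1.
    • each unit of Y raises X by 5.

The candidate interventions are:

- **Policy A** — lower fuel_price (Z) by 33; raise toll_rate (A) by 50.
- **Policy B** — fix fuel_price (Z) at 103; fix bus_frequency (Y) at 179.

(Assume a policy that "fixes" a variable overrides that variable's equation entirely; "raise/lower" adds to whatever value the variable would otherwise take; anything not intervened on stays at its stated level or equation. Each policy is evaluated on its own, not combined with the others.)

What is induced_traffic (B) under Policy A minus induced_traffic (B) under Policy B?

Policy A (Z − 33, A + 50):
  Z = 36 − 33 = 3
  B = 158 + 5·3 = 173
Policy B (Z := 103, Y := 179):
  Z = 103
  B = 158 + 5·103 = 673
B: 173 − 673 = -500

-500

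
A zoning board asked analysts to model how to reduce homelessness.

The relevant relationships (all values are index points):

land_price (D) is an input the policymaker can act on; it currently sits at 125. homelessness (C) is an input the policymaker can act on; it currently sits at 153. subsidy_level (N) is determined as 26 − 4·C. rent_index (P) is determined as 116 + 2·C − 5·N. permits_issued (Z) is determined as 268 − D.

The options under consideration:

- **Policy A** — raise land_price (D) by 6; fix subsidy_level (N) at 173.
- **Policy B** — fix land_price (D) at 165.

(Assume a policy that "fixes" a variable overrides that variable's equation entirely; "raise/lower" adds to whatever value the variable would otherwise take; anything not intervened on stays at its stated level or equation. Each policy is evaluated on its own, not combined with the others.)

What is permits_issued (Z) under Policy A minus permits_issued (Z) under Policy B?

34

Policy A (D + 6, N := 173):
  D = 125 + 6 = 131
  Z = 268 − 131 = 137
Policy B (D := 165):
  D = 165
  Z = 268 − 165 = 103
Z: 137 − 103 = 34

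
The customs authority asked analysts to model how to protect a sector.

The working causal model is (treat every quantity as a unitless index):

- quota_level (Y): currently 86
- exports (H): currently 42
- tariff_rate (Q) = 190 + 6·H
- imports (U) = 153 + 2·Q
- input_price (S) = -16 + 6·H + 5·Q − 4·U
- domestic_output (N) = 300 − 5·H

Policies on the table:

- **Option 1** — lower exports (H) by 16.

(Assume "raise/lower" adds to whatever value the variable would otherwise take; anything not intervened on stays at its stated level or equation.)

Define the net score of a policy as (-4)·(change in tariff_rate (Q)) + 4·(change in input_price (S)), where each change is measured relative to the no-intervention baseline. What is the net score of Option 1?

Baseline:
  H = 42
  Q = 190 + 6·42 = 442
  U = 153 + 2·442 = 1037
  S = -16 + 6·42 + 5·442 − 4·1037 = -1702
Option 1 (H − 16):
  H = 42 − 16 = 26
  Q = 190 + 6·26 = 346
  U = 153 + 2·346 = 845
  S = -16 + 6·26 + 5·346 − 4·845 = -1510
ΔQ = 346 − 442 = -96; ΔS = -1510 − (-1702) = 192
Score = (-4)·(-96) + 4·192 = 1152

1152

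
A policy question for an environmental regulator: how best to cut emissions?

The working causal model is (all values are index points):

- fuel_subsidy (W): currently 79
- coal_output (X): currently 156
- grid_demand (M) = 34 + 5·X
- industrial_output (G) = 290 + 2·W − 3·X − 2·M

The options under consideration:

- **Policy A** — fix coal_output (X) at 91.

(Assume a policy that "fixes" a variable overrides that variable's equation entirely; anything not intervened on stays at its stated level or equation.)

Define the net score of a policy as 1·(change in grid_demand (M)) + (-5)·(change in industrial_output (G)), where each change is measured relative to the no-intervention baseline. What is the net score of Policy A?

Baseline:
  W = 79
  X = 156
  M = 34 + 5·156 = 814
  G = 290 + 2·79 − 3·156 − 2·814 = -1648
Policy A (X := 91):
  W = 79
  X = 91
  M = 34 + 5·91 = 489
  G = 290 + 2·79 − 3·91 − 2·489 = -803
ΔM = 489 − 814 = -325; ΔG = -803 − (-1648) = 845
Score = 1·(-325) + (-5)·845 = -4550

-4550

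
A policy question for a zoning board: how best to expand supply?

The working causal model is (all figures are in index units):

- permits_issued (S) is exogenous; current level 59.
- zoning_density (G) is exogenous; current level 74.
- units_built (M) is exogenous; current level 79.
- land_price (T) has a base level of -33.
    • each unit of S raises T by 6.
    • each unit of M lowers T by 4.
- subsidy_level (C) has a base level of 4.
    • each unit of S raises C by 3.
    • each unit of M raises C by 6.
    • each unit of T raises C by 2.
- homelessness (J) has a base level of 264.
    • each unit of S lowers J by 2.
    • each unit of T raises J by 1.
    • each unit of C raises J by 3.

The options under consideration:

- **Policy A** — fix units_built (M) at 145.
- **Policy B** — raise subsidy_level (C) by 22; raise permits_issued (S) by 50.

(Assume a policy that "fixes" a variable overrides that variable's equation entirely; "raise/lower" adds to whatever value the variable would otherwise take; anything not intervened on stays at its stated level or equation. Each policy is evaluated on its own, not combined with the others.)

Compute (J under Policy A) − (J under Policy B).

-3176

Policy A (M := 145):
  S = 59
  M = 145
  T = -33 + 6·59 − 4·145 = -259
  C = 4 + 3·59 + 6·145 + 2·(-259) = 533
  J = 264 − 2·59 + (-259) + 3·533 = 1486
Policy B (C + 22, S + 50):
  S = 59 + 50 = 109
  M = 79
  T = -33 + 6·109 − 4·79 = 305
  C = 4 + 3·109 + 6·79 + 2·305 (+22 from intervention) = 1437
  J = 264 − 2·109 + 305 + 3·1437 = 4662
J: 1486 − 4662 = -3176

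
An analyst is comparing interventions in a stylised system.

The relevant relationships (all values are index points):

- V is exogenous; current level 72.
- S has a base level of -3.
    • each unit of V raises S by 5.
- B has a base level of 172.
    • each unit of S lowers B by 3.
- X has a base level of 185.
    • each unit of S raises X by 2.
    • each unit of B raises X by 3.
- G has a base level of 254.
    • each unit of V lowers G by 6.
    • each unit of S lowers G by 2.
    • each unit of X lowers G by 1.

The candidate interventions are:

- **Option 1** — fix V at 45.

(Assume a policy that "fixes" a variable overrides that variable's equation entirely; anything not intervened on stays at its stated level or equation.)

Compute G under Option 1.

Option 1 (V := 45):
  V = 45
  S = -3 + 5·45 = 222
  B = 172 − 3·222 = -494
  X = 185 + 2·222 + 3·(-494) = -853
  G = 254 − 6·45 − 2·222 − (-853) = 393

393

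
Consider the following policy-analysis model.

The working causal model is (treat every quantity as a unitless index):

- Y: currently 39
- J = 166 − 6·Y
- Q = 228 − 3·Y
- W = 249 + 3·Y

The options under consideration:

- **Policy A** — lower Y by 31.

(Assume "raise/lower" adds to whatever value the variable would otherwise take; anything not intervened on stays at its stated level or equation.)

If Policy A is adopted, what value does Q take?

204

Policy A (Y − 31):
  Y = 39 − 31 = 8
  Q = 228 − 3·8 = 204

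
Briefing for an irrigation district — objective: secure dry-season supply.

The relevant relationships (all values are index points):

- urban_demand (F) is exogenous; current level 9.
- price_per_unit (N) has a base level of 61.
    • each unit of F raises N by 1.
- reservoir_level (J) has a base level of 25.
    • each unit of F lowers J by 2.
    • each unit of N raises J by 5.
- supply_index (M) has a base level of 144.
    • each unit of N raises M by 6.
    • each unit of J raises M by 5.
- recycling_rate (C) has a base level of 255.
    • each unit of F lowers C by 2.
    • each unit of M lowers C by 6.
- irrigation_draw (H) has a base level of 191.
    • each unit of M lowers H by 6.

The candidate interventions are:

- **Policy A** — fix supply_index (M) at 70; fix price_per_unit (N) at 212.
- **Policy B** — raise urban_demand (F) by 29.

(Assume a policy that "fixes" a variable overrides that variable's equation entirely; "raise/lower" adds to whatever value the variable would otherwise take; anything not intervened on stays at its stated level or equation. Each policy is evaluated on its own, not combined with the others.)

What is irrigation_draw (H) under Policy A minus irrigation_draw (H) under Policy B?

Policy A (M := 70, N := 212):
  F = 9
  N = 212
  J = 25 − 2·9 + 5·212 = 1067
  M = 70
  H = 191 − 6·70 = -229
Policy B (F + 29):
  F = 9 + 29 = 38
  N = 61 + 38 = 99
  J = 25 − 2·38 + 5·99 = 444
  M = 144 + 6·99 + 5·444 = 2958
  H = 191 − 6·2958 = -17557
H: -229 − (-17557) = 17328

17328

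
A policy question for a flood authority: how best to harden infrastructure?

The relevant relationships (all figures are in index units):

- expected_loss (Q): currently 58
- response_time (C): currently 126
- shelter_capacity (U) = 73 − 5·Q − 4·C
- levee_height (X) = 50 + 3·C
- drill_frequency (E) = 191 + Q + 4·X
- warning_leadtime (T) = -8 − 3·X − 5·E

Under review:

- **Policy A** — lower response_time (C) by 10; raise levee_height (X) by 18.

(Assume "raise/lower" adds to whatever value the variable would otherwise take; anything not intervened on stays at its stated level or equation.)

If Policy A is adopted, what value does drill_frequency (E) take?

1913

Policy A (C − 10, X + 18):
  Q = 58
  C = 126 − 10 = 116
  X = 50 + 3·116 (+18 from intervention) = 416
  E = 191 + 58 + 4·416 = 1913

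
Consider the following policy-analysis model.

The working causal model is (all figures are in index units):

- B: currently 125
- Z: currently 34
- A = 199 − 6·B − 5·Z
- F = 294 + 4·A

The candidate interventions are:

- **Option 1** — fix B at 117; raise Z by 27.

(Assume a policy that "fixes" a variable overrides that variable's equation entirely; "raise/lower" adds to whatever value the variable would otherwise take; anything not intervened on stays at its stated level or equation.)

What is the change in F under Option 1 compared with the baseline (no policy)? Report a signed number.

-348

Baseline:
  B = 125
  Z = 34
  A = 199 − 6·125 − 5·34 = -721
  F = 294 + 4·(-721) = -2590
Option 1 (B := 117, Z + 27):
  B = 117
  Z = 34 + 27 = 61
  A = 199 − 6·117 − 5·61 = -808
  F = 294 + 4·(-808) = -2938
Change in F: -2938 − (-2590) = -348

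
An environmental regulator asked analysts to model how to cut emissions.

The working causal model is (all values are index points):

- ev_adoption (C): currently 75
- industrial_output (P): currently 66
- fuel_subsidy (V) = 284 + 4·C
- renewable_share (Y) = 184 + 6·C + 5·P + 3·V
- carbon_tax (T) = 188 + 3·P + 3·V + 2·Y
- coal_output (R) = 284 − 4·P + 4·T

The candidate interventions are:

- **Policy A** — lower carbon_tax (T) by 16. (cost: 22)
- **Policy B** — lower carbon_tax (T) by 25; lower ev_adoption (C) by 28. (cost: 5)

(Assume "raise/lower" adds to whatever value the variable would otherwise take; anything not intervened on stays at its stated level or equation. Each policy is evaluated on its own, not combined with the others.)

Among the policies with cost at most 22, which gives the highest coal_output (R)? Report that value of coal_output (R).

Policy A (T − 16):
  C = 75
  P = 66
  V = 284 + 4·75 = 584
  Y = 184 + 6·75 + 5·66 + 3·584 = 2716
  T = 188 + 3·66 + 3·584 + 2·2716 (−16 from intervention) = 7554
  R = 284 − 4·66 + 4·7554 = 30236
Policy B (T − 25, C − 28):
  C = 75 − 28 = 47
  P = 66
  V = 284 + 4·47 = 472
  Y = 184 + 6·47 + 5·66 + 3·472 = 2212
  T = 188 + 3·66 + 3·472 + 2·2212 (−25 from intervention) = 6201
  R = 284 − 4·66 + 4·6201 = 24824
Comparing — Policy A: R=30236, Policy B: R=24824. Highest is 30236 (Policy A).

30236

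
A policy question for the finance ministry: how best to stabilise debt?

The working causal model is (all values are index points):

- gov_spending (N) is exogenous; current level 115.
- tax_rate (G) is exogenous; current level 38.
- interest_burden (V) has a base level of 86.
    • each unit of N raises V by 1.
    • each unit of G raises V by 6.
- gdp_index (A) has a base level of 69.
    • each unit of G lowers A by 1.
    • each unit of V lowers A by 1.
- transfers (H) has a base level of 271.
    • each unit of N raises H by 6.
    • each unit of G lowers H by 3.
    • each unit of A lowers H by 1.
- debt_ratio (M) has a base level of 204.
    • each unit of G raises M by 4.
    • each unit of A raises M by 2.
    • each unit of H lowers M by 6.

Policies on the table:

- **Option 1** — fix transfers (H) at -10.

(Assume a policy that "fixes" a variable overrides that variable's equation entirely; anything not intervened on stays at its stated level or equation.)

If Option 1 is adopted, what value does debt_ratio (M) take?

Option 1 (H := -10):
  N = 115
  G = 38
  V = 86 + 115 + 6·38 = 429
  A = 69 − 38 − 429 = -398
  H = -10
  M = 204 + 4·38 + 2·(-398) − 6·(-10) = -380

-380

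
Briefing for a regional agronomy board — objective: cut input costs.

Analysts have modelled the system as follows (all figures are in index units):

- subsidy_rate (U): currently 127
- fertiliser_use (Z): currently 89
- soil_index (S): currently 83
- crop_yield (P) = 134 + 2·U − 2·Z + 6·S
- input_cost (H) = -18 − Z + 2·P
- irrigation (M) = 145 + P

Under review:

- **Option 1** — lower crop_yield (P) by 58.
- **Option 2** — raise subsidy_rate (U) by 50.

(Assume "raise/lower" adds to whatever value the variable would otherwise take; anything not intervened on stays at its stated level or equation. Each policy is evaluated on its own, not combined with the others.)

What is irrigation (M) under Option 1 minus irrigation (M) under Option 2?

-158

Option 1 (P − 58):
  U = 127
  Z = 89
  S = 83
  P = 134 + 2·127 − 2·89 + 6·83 (−58 from intervention) = 650
  M = 145 + 650 = 795
Option 2 (U + 50):
  U = 127 + 50 = 177
  Z = 89
  S = 83
  P = 134 + 2·177 − 2·89 + 6·83 = 808
  M = 145 + 808 = 953
M: 795 − 953 = -158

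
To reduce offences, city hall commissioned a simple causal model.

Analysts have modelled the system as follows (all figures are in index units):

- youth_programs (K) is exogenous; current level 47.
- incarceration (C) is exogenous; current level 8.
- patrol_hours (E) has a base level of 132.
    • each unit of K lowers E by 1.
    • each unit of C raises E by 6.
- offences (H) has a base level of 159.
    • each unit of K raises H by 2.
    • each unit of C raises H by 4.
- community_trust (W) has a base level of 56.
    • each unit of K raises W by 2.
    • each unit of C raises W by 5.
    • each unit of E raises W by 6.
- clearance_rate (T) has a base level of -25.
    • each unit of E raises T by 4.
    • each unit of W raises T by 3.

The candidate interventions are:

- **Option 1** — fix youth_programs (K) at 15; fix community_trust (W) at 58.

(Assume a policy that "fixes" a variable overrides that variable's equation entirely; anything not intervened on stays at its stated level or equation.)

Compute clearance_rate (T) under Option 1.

809

Option 1 (K := 15, W := 58):
  K = 15
  C = 8
  E = 132 − 15 + 6·8 = 165
  W = 58
  T = -25 + 4·165 + 3·58 = 809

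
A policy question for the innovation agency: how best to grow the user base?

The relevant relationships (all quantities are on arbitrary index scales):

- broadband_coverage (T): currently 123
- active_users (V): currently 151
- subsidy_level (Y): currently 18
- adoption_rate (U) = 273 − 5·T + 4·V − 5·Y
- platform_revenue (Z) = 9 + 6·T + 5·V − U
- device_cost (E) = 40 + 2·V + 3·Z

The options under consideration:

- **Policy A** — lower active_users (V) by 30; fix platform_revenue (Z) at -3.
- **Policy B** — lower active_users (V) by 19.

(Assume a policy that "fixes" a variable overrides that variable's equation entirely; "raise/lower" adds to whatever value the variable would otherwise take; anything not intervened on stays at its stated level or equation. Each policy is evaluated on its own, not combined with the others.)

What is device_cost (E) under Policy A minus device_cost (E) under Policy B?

Policy A (V − 30, Z := -3):
  T = 123
  V = 151 − 30 = 121
  Y = 18
  U = 273 − 5·123 + 4·121 − 5·18 = 52
  Z = -3
  E = 40 + 2·121 + 3·(-3) = 273
Policy B (V − 19):
  T = 123
  V = 151 − 19 = 132
  Y = 18
  U = 273 − 5·123 + 4·132 − 5·18 = 96
  Z = 9 + 6·123 + 5·132 − 96 = 1311
  E = 40 + 2·132 + 3·1311 = 4237
E: 273 − 4237 = -3964

-3964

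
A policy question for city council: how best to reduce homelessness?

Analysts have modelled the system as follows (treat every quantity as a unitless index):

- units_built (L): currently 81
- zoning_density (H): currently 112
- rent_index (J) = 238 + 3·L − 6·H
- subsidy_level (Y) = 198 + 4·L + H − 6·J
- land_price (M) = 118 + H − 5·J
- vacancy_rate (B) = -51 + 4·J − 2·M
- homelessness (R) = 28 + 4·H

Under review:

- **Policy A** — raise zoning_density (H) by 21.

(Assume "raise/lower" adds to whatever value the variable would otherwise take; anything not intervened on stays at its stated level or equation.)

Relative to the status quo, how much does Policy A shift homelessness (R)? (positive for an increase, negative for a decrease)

84

Baseline:
  H = 112
  R = 28 + 4·112 = 476
Policy A (H + 21):
  H = 112 + 21 = 133
  R = 28 + 4·133 = 560
Change in R: 560 − 476 = 84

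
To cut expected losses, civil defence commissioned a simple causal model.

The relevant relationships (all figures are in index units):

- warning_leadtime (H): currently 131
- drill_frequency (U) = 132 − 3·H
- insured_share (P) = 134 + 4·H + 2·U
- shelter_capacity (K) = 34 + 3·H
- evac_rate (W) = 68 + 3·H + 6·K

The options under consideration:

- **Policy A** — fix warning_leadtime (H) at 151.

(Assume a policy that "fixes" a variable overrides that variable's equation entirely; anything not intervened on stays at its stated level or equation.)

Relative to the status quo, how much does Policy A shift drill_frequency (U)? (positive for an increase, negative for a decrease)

-60

Baseline:
  H = 131
  U = 132 − 3·131 = -261
Policy A (H := 151):
  H = 151
  U = 132 − 3·151 = -321
Change in U: -321 − (-261) = -60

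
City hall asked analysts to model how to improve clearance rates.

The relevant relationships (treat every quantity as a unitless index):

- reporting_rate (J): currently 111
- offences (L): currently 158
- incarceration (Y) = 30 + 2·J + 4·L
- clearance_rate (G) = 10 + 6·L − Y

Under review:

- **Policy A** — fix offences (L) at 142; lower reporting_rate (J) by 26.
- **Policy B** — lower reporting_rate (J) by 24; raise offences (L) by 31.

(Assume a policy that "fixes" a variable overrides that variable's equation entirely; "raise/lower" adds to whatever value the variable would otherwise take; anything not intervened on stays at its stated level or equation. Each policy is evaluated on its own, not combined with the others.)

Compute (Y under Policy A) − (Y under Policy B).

-192

Policy A (L := 142, J − 26):
  J = 111 − 26 = 85
  L = 142
  Y = 30 + 2·85 + 4·142 = 768
Policy B (J − 24, L + 31):
  J = 111 − 24 = 87
  L = 158 + 31 = 189
  Y = 30 + 2·87 + 4·189 = 960
Y: 768 − 960 = -192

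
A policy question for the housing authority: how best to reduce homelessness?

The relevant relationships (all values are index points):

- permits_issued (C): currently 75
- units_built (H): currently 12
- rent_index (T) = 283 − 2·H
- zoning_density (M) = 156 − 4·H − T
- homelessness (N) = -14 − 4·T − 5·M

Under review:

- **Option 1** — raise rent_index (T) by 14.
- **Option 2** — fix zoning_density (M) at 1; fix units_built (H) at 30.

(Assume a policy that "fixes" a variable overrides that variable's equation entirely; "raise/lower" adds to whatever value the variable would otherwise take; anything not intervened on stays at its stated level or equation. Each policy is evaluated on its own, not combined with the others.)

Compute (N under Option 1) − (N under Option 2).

Option 1 (T + 14):
  H = 12
  T = 283 − 2·12 (+14 from intervention) = 273
  M = 156 − 4·12 − 273 = -165
  N = -14 − 4·273 − 5·(-165) = -281
Option 2 (M := 1, H := 30):
  H = 30
  T = 283 − 2·30 = 223
  M = 1
  N = -14 − 4·223 − 5·1 = -911
N: -281 − (-911) = 630

630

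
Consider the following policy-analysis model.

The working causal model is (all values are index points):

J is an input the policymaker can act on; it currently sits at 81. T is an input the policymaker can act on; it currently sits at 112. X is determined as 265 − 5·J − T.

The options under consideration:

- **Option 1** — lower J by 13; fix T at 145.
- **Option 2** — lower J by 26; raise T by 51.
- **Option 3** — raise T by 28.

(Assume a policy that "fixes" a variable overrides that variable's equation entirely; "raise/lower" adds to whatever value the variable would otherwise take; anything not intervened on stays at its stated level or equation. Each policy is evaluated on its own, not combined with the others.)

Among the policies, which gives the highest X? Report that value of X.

-173

Option 1 (J − 13, T := 145):
  J = 81 − 13 = 68
  T = 145
  X = 265 − 5·68 − 145 = -220
Option 2 (J − 26, T + 51):
  J = 81 − 26 = 55
  T = 112 + 51 = 163
  X = 265 − 5·55 − 163 = -173
Option 3 (T + 28):
  J = 81
  T = 112 + 28 = 140
  X = 265 − 5·81 − 140 = -280
Comparing — Option 1: X=-220, Option 2: X=-173, Option 3: X=-280. Highest is -173 (Option 2).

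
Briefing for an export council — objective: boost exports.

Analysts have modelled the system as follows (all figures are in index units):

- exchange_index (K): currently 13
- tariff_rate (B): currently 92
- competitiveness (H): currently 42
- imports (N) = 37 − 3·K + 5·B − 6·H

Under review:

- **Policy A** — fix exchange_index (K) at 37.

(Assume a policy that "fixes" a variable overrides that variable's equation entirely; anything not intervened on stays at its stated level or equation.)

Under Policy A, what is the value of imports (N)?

134

Policy A (K := 37):
  K = 37
  B = 92
  H = 42
  N = 37 − 3·37 + 5·92 − 6·42 = 134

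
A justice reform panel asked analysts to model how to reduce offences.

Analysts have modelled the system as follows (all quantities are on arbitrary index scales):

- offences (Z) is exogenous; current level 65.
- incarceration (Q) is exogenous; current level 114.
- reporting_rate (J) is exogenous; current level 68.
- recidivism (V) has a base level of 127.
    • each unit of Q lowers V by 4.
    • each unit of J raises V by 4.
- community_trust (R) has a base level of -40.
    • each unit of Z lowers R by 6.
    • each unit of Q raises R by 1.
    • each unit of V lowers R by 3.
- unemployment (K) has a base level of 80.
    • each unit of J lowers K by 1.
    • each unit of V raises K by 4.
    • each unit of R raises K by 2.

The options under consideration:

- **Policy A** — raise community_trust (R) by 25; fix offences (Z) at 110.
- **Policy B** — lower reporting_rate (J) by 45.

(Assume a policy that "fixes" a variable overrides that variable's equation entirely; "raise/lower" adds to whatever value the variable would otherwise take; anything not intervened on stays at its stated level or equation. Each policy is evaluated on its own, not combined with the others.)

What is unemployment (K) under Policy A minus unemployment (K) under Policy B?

-895

Policy A (R + 25, Z := 110):
  Z = 110
  Q = 114
  J = 68
  V = 127 − 4·114 + 4·68 = -57
  R = -40 − 6·110 + 114 − 3·(-57) (+25 from intervention) = -390
  K = 80 − 68 + 4·(-57) + 2·(-390) = -996
Policy B (J − 45):
  Z = 65
  Q = 114
  J = 68 − 45 = 23
  V = 127 − 4·114 + 4·23 = -237
  R = -40 − 6·65 + 114 − 3·(-237) = 395
  K = 80 − 23 + 4·(-237) + 2·395 = -101
K: -996 − (-101) = -895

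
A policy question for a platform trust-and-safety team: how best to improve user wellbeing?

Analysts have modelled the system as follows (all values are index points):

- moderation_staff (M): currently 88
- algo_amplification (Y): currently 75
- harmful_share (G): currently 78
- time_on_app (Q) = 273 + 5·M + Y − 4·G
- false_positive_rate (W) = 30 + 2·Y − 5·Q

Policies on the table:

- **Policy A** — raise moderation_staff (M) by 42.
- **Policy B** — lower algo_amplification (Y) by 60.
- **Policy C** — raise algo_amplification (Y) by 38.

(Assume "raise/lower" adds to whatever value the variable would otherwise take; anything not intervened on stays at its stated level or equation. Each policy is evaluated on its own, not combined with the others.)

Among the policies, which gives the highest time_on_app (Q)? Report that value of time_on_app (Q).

Policy A (M + 42):
  M = 88 + 42 = 130
  Y = 75
  G = 78
  Q = 273 + 5·130 + 75 − 4·78 = 686
Policy B (Y − 60):
  M = 88
  Y = 75 − 60 = 15
  G = 78
  Q = 273 + 5·88 + 15 − 4·78 = 416
Policy C (Y + 38):
  M = 88
  Y = 75 + 38 = 113
  G = 78
  Q = 273 + 5·88 + 113 − 4·78 = 514
Comparing — Policy A: Q=686, Policy B: Q=416, Policy C: Q=514. Highest is 686 (Policy A).

686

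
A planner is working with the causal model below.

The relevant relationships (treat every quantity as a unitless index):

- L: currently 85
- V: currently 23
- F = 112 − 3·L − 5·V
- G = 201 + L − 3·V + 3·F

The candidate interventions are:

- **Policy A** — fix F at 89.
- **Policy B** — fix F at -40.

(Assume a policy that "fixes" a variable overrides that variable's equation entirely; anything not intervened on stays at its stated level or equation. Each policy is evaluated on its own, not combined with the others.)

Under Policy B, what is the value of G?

Policy B (F := -40):
  L = 85
  V = 23
  F = -40
  G = 201 + 85 − 3·23 + 3·(-40) = 97

97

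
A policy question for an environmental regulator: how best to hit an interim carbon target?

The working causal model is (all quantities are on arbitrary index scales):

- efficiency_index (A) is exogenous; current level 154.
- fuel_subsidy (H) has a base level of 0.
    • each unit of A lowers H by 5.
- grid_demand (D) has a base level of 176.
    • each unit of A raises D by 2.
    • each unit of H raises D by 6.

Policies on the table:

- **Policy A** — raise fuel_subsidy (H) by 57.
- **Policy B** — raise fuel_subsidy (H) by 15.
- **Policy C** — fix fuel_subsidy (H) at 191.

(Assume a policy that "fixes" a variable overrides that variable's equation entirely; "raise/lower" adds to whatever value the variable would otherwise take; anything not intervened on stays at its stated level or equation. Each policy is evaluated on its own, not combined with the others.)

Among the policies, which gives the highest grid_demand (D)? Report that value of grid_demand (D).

1630

Policy A (H + 57):
  A = 154
  H = 0 − 5·154 (+57 from intervention) = -713
  D = 176 + 2·154 + 6·(-713) = -3794
Policy B (H + 15):
  A = 154
  H = 0 − 5·154 (+15 from intervention) = -755
  D = 176 + 2·154 + 6·(-755) = -4046
Policy C (H := 191):
  A = 154
  H = 191
  D = 176 + 2·154 + 6·191 = 1630
Comparing — Policy A: D=-3794, Policy B: D=-4046, Policy C: D=1630. Highest is 1630 (Policy C).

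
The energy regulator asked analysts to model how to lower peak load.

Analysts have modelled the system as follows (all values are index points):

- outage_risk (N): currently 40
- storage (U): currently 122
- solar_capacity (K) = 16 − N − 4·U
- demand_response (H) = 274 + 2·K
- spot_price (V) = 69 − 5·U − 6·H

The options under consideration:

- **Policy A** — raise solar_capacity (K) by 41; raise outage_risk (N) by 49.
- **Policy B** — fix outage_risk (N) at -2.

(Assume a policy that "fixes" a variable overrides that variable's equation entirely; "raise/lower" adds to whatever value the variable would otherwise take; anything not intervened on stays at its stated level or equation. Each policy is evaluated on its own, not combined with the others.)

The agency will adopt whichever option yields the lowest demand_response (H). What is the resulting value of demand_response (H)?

-766

Policy A (K + 41, N + 49):
  N = 40 + 49 = 89
  U = 122
  K = 16 − 89 − 4·122 (+41 from intervention) = -520
  H = 274 + 2·(-520) = -766
Policy B (N := -2):
  N = -2
  U = 122
  K = 16 − (-2) − 4·122 = -470
  H = 274 + 2·(-470) = -666
Comparing — Policy A: H=-766, Policy B: H=-666. Lowest is -766 (Policy A).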